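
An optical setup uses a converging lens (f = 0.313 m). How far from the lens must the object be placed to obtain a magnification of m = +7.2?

0.270 m

m = −d_i/d_o ⇒ d_i = −m·d_o.
1/f = 1/d_o + 1/d_i = 1/d_o − 1/(m·d_o) = (1 − 1/m)/d_o, so d_o = f(1 − 1/m) = (0.3130)(1 − 1/(+7.2)) = 0.270 m.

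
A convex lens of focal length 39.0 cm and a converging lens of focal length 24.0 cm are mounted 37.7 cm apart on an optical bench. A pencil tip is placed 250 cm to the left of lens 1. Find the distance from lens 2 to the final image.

6.28 cm

Lens 1: 1/d_i1 = 1/f₁ − 1/d_o1 = 1/(39.0) − 1/(250) = 0.02164, so d_i1 = 46.21 cm.
The intermediate image is 46.21 cm to the right of lens 1, which lies 8.510 cm to the right of lens 2 — a virtual object — so d_o2 = −8.510 cm.
Lens 2: 1/d_i2 = 1/f₂ − 1/d_o2 = 1/(24.0) − 1/(-8.510) = 0.1592, so d_i2 = 6.28 cm.
The final image is real, 6.28 cm to the right of lens 2 (overall magnification ≈ -0.14).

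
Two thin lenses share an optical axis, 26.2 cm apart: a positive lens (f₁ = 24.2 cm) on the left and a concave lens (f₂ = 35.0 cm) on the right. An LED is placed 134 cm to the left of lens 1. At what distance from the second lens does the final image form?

3.68 cm

Lens 1: 1/d_i1 = 1/f₁ − 1/d_o1 = 1/(24.2) − 1/(134) = 0.03386, so d_i1 = 29.53 cm.
The intermediate image is 29.53 cm to the right of lens 1, which lies 3.330 cm to the right of lens 2 — a virtual object — so d_o2 = −3.330 cm.
Lens 2 is diverging, so f₂ = −35.0 cm.
Lens 2: 1/d_i2 = 1/f₂ − 1/d_o2 = 1/(-35.0) − 1/(-3.330) = 0.2717, so d_i2 = 3.68 cm.
The final image is real, 3.68 cm to the right of lens 2 (overall magnification ≈ -0.24).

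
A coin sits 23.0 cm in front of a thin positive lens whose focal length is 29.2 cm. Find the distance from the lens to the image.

Lens equation: 1/q = 1/f − 1/p = 1/(29.20) − 1/(23.0) = 0.03425 − 0.04348 = -0.009232, so q = -108 cm.
The image is virtual, upright and enlarged, on the same side as the object.

108 cm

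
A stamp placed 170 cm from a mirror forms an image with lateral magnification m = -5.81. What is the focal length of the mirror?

f = 145 cm (concave)

m = −d_i/d_o ⇒ d_i = −m·d_o = −(-5.81)·(170) = 987.7 cm.
1/f = 1/d_o + 1/d_i = 1/(170) + 1/(987.7) = 0.006895, so f = 145 cm.
Since f is positive, the mirror is concave.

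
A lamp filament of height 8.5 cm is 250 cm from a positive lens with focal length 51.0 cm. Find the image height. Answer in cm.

1/d_i = 1/f − 1/d_o = 1/(51.00) − 1/(250) = 0.01561, so d_i = 64.07 cm.
m = −d_i/d_o = -0.2563.
|h_i| = |m|·h_o = 0.2563 × 8.5 = 2.18 cm. The image is real, inverted and reduced, on the far side of the lens.

2.18 cm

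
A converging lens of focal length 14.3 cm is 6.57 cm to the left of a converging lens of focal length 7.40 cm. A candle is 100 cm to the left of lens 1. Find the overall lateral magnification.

Lens 1: 1/d_i1 = 1/(14.3) − 1/(100) = 0.05993, so d_i1 = 16.69 cm; m₁ = −d_i1/d_o1 = -0.1669.
d_o2 = 6.57 − (16.69) = -10.12 cm (virtual object).
Lens 2: 1/d_i2 = 1/(7.40) − 1/(-10.12) = 0.2339, so d_i2 = 4.274 cm; m₂ = −d_i2/d_o2 = +0.4224.
m = m₁·m₂ = (-0.1669)(+0.4224) = -0.0705.

m = -0.0705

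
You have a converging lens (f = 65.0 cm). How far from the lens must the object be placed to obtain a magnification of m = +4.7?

m = −d_i/d_o ⇒ d_i = −m·d_o.
1/f = 1/d_o + 1/d_i = 1/d_o − 1/(m·d_o) = (1 − 1/m)/d_o, so d_o = f(1 − 1/m) = (65.00)(1 − 1/(+4.7)) = 51.2 cm.

51.2 cm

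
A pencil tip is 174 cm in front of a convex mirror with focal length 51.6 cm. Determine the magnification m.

m = +0.229

For a convex mirror, f = -51.6 cm.
1/d_i = 1/f − 1/d_o = 1/(-51.60) − 1/(174) = -0.02513, so d_i = -39.80 cm.
m = −d_i/d_o = −(-39.80)/(174) = +0.229.
The image is virtual, upright and reduced, behind the mirror.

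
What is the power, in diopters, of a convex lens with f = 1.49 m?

P = +0.671 D

P = 1/f = 1/(1.49 m) = +0.671 D.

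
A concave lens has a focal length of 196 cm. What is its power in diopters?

For a concave lens, f = −196 cm.
f = -196 cm = -1.96 m.
P = 1/f = 1/(-1.96 m) = -0.510 D.

P = -0.510 D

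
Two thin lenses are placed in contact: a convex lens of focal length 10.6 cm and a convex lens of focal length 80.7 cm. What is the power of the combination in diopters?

P = +10.7 D

P₁ = 1/f₁ = 1/(0.106 m) = +9.434 D; P₂ = 1/f₂ = 1/(0.807 m) = +1.239 D.
For thin lenses in contact, P = P₁ + P₂ = (+9.434) + (+1.239) = +10.7 D.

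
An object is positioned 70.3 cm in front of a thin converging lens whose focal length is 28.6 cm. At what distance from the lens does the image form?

Lens equation: 1/v = 1/f − 1/u = 1/(28.60) − 1/(70.3) = 0.03497 − 0.01422 = 0.02074, so v = 48.2 cm.
The image is real, inverted and reduced, on the far side of the lens.

48.2 cm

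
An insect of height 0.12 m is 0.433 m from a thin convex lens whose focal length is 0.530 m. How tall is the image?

0.656 m

1/d_i = 1/f − 1/d_o = 1/(0.5300) − 1/(0.433) = -0.4227, so d_i = -2.366 m.
m = −d_i/d_o = +5.464.
|h_i| = |m|·h_o = 5.464 × 0.12 = 0.656 m. The image is virtual, upright and enlarged, on the same side as the object.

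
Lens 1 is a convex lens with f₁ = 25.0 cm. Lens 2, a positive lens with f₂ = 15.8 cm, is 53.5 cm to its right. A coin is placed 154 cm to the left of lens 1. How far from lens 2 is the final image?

47.6 cm

Lens 1: 1/d_i1 = 1/f₁ − 1/d_o1 = 1/(25.0) − 1/(154) = 0.03351, so d_i1 = 29.84 cm.
The intermediate image is 29.84 cm to the right of lens 1, which is 53.5 − (29.84) = 23.66 cm to the left of lens 2, so d_o2 = +23.66 cm.
Lens 2: 1/d_i2 = 1/f₂ − 1/d_o2 = 1/(15.8) − 1/(23.66) = 0.02103, so d_i2 = 47.6 cm.
The final image is real, 47.6 cm to the right of lens 2 (overall magnification ≈ 0.39).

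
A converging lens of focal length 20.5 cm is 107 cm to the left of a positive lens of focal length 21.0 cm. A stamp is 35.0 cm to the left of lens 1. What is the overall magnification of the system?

Lens 1: 1/d_i1 = 1/(20.5) − 1/(35.0) = 0.02021, so d_i1 = 49.48 cm; m₁ = −d_i1/d_o1 = -1.414.
d_o2 = 107 − (49.48) = 57.52 cm.
Lens 2: 1/d_i2 = 1/(21.0) − 1/(57.52) = 0.03023, so d_i2 = 33.08 cm; m₂ = −d_i2/d_o2 = -0.5750.
m = m₁·m₂ = (-1.414)(-0.5750) = +0.813.

m = +0.813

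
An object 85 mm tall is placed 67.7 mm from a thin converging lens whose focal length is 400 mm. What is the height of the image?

102 mm

1/d_i = 1/f − 1/d_o = 1/(400.0) − 1/(67.7) = -0.01227, so d_i = -81.49 mm.
m = −d_i/d_o = +1.204.
|h_i| = |m|·h_o = 1.204 × 85 = 102 mm. The image is virtual, upright and enlarged, on the same side as the object.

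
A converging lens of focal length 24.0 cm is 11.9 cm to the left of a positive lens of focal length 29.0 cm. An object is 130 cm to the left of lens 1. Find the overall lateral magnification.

Lens 1: 1/d_i1 = 1/(24.0) − 1/(130) = 0.03397, so d_i1 = 29.43 cm; m₁ = −d_i1/d_o1 = -0.2264.
d_o2 = 11.9 − (29.43) = -17.53 cm (virtual object).
Lens 2: 1/d_i2 = 1/(29.0) − 1/(-17.53) = 0.09153, so d_i2 = 10.93 cm; m₂ = −d_i2/d_o2 = +0.6233.
m = m₁·m₂ = (-0.2264)(+0.6233) = -0.141.

m = -0.141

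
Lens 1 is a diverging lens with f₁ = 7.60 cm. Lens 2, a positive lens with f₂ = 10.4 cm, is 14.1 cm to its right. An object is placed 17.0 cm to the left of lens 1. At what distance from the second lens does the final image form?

Lens 1 is diverging, so f₁ = −7.60 cm.
Lens 1: 1/d_i1 = 1/f₁ − 1/d_o1 = 1/(-7.60) − 1/(17.0) = -0.1904, so d_i1 = -5.252 cm.
The intermediate image is 5.252 cm to the left of lens 1 (virtual), which is 14.1 − (-5.252) = 19.35 cm to the left of lens 2, so d_o2 = +19.35 cm.
Lens 2: 1/d_i2 = 1/f₂ − 1/d_o2 = 1/(10.4) − 1/(19.35) = 0.04447, so d_i2 = 22.5 cm.
The final image is real, 22.5 cm to the right of lens 2 (overall magnification ≈ -0.36).

22.5 cm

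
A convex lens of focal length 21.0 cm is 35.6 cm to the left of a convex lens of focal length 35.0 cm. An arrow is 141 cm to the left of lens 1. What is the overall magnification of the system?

m = -0.254

Lens 1: 1/d_i1 = 1/(21.0) − 1/(141) = 0.04053, so d_i1 = 24.68 cm; m₁ = −d_i1/d_o1 = -0.1750.
d_o2 = 35.6 − (24.68) = 10.92 cm.
Lens 2: 1/d_i2 = 1/(35.0) − 1/(10.92) = -0.06300, so d_i2 = -15.87 cm; m₂ = −d_i2/d_o2 = +1.453.
m = m₁·m₂ = (-0.1750)(+1.453) = -0.254.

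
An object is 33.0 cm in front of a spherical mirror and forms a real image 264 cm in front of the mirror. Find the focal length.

Real image ⇒ d_i = +264 cm.
1/f = 1/d_o + 1/d_i = 1/(33.0) + 1/(264) = 0.03409, so f = 29.3 cm.
Since f is positive, the spherical mirror is concave.

f = 29.3 cm (concave)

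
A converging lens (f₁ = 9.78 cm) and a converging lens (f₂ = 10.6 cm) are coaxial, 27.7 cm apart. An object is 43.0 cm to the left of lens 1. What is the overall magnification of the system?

Lens 1: 1/d_i1 = 1/(9.78) − 1/(43.0) = 0.07899, so d_i1 = 12.66 cm; m₁ = −d_i1/d_o1 = -0.2944.
d_o2 = 27.7 − (12.66) = 15.04 cm.
Lens 2: 1/d_i2 = 1/(10.6) − 1/(15.04) = 0.02785, so d_i2 = 35.91 cm; m₂ = −d_i2/d_o2 = -2.387.
m = m₁·m₂ = (-0.2944)(-2.387) = +0.703.

m = +0.703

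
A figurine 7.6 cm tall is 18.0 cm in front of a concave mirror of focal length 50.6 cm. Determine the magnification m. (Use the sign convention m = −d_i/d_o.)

1/d_i = 1/f − 1/d_o = 1/(50.60) − 1/(18.0) = -0.03579, so d_i = -27.94 cm.
m = −d_i/d_o = −(-27.94)/(18.0) = +1.55.
The image is virtual, upright and enlarged, behind the mirror.

m = +1.55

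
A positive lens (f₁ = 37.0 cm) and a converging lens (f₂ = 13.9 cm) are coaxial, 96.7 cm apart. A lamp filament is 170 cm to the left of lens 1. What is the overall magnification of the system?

Lens 1: 1/d_i1 = 1/(37.0) − 1/(170) = 0.02114, so d_i1 = 47.29 cm; m₁ = −d_i1/d_o1 = -0.2782.
d_o2 = 96.7 − (47.29) = 49.41 cm.
Lens 2: 1/d_i2 = 1/(13.9) − 1/(49.41) = 0.05170, so d_i2 = 19.34 cm; m₂ = −d_i2/d_o2 = -0.3914.
m = m₁·m₂ = (-0.2782)(-0.3914) = +0.109.

m = +0.109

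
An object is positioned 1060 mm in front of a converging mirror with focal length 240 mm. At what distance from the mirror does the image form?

Mirror equation: 1/d_i = 1/f − 1/d_o = 1/(240.0) − 1/(1060) = 0.004167 − 0.0009434 = 0.003223, so d_i = 310 mm.
The image is real, inverted and reduced, in front of the mirror.

310 mm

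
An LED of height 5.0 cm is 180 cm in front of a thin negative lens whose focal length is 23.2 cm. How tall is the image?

0.571 cm

For a negative lens, f = -23.2 cm.
1/d_i = 1/f − 1/d_o = 1/(-23.20) − 1/(180) = -0.04866, so d_i = -20.55 cm.
m = −d_i/d_o = +0.1142.
|h_i| = |m|·h_o = 0.1142 × 5.0 = 0.571 cm. The image is virtual, upright and reduced, on the same side as the object.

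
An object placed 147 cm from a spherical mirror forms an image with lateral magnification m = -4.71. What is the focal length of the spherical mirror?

m = −d_i/d_o ⇒ d_i = −m·d_o = −(-4.71)·(147) = 692.4 cm.
1/f = 1/d_o + 1/d_i = 1/(147) + 1/(692.4) = 0.008247, so f = 121 cm.
Since f is positive, the spherical mirror is concave.

f = 121 cm (concave)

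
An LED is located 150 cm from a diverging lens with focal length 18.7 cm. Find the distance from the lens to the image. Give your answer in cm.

16.6 cm

For a diverging lens, f = -18.7 cm.
Thin-lens equation: 1/v = 1/f − 1/u = 1/(-18.70) − 1/(150) = -0.05348 − 0.006667 = -0.06014, so v = -16.6 cm.
The image is virtual, upright and reduced, on the same side as the object.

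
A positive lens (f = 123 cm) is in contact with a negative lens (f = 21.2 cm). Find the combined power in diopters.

P = -3.90 D

P₁ = 1/f₁ = 1/(1.23 m) = +0.8130 D; P₂ = 1/f₂ = 1/(-0.212 m) = -4.717 D.
For thin lenses in contact, P = P₁ + P₂ = (+0.8130) + (-4.717) = -3.90 D.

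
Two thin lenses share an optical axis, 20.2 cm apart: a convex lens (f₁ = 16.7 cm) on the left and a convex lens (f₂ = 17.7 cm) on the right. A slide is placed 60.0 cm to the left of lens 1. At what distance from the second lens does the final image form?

2.52 cm

Lens 1: 1/d_i1 = 1/f₁ − 1/d_o1 = 1/(16.7) − 1/(60.0) = 0.04321, so d_i1 = 23.14 cm.
The intermediate image is 23.14 cm to the right of lens 1, which lies 2.940 cm to the right of lens 2 — a virtual object — so d_o2 = −2.940 cm.
Lens 2: 1/d_i2 = 1/f₂ − 1/d_o2 = 1/(17.7) − 1/(-2.940) = 0.3966, so d_i2 = 2.52 cm.
The final image is real, 2.52 cm to the right of lens 2 (overall magnification ≈ -0.33).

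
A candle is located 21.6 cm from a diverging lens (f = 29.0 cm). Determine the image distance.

For a diverging lens, f = -29.0 cm.
Lens equation: 1/s_i = 1/f − 1/s_o = 1/(-29.00) − 1/(21.6) = -0.03448 − 0.04630 = -0.08078, so s_i = -12.4 cm.
The image is virtual, upright and reduced, on the same side as the object.

12.4 cm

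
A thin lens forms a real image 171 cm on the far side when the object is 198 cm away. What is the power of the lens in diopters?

d_i = +171 cm.
1/f = 1/d_o + 1/d_i = 1/(198) + 1/(171) = 0.01090 cm⁻¹.
f = 91.76 cm = 0.9176 m, so P = 1/f = +1.09 D.

P = +1.09 D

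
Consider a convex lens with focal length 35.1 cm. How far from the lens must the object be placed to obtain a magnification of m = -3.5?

45.1 cm

m = −d_i/d_o ⇒ d_i = −m·d_o.
1/f = 1/d_o + 1/d_i = 1/d_o − 1/(m·d_o) = (1 − 1/m)/d_o, so d_o = f(1 − 1/m) = (35.10)(1 − 1/(-3.5)) = 45.1 cm.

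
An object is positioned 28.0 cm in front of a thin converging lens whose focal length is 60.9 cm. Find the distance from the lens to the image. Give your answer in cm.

Lens equation: 1/d_i = 1/f − 1/d_o = 1/(60.90) − 1/(28.0) = 0.01642 − 0.03571 = -0.01929, so d_i = -51.8 cm.
The image is virtual, upright and enlarged, on the same side as the object.

51.8 cm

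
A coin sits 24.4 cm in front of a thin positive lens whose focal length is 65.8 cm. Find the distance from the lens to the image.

Thin-lens equation: 1/s_i = 1/f − 1/s_o = 1/(65.80) − 1/(24.4) = 0.01520 − 0.04098 = -0.02579, so s_i = -38.8 cm.
The image is virtual, upright and enlarged, on the same side as the object.

38.8 cm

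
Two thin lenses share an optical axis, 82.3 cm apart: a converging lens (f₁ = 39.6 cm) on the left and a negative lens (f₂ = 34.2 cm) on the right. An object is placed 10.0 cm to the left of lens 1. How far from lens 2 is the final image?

25.2 cm

Lens 1: 1/d_i1 = 1/f₁ − 1/d_o1 = 1/(39.6) − 1/(10.0) = -0.07475, so d_i1 = -13.38 cm.
The intermediate image is 13.38 cm to the left of lens 1 (virtual), which is 82.3 − (-13.38) = 95.68 cm to the left of lens 2, so d_o2 = +95.68 cm.
Lens 2 is diverging, so f₂ = −34.2 cm.
Lens 2: 1/d_i2 = 1/f₂ − 1/d_o2 = 1/(-34.2) − 1/(95.68) = -0.03969, so d_i2 = -25.2 cm.
The final image is virtual, 25.2 cm to the left of lens 2 (overall magnification ≈ 0.35).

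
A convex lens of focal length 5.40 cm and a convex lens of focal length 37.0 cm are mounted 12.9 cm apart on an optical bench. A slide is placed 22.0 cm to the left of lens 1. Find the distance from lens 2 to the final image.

6.80 cm

Lens 1: 1/d_i1 = 1/f₁ − 1/d_o1 = 1/(5.40) − 1/(22.0) = 0.1397, so d_i1 = 7.157 cm.
The intermediate image is 7.157 cm to the right of lens 1, which is 12.9 − (7.157) = 5.743 cm to the left of lens 2, so d_o2 = +5.743 cm.
Lens 2: 1/d_i2 = 1/f₂ − 1/d_o2 = 1/(37.0) − 1/(5.743) = -0.1471, so d_i2 = -6.80 cm.
The final image is virtual, 6.80 cm to the left of lens 2 (overall magnification ≈ -0.39).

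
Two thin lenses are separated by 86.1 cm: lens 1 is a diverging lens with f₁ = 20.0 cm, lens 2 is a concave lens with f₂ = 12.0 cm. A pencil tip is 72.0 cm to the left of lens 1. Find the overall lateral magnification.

m = +0.0229

f₁ = −20.0 cm (diverging).
Lens 1: 1/d_i1 = 1/(-20.0) − 1/(72.0) = -0.06389, so d_i1 = -15.65 cm; m₁ = −d_i1/d_o1 = +0.2174.
d_o2 = 86.1 − (-15.65) = 101.8 cm.
f₂ = −12.0 cm (diverging).
Lens 2: 1/d_i2 = 1/(-12.0) − 1/(101.8) = -0.09316, so d_i2 = -10.73 cm; m₂ = −d_i2/d_o2 = +0.1054.
m = m₁·m₂ = (+0.2174)(+0.1054) = +0.0229.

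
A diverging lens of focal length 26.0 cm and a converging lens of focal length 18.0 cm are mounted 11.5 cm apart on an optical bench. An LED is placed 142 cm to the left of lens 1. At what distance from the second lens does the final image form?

Lens 1 is diverging, so f₁ = −26.0 cm.
Lens 1: 1/d_i1 = 1/f₁ − 1/d_o1 = 1/(-26.0) − 1/(142) = -0.04550, so d_i1 = -21.98 cm.
The intermediate image is 21.98 cm to the left of lens 1 (virtual), which is 11.5 − (-21.98) = 33.48 cm to the left of lens 2, so d_o2 = +33.48 cm.
Lens 2: 1/d_i2 = 1/f₂ − 1/d_o2 = 1/(18.0) − 1/(33.48) = 0.02569, so d_i2 = 38.9 cm.
The final image is real, 38.9 cm to the right of lens 2 (overall magnification ≈ -0.18).

38.9 cm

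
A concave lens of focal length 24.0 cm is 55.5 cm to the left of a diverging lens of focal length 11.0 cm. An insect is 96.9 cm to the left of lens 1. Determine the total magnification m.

f₁ = −24.0 cm (diverging).
Lens 1: 1/d_i1 = 1/(-24.0) − 1/(96.9) = -0.05199, so d_i1 = -19.24 cm; m₁ = −d_i1/d_o1 = +0.1986.
d_o2 = 55.5 − (-19.24) = 74.74 cm.
f₂ = −11.0 cm (diverging).
Lens 2: 1/d_i2 = 1/(-11.0) − 1/(74.74) = -0.1043, so d_i2 = -9.589 cm; m₂ = −d_i2/d_o2 = +0.1283.
m = m₁·m₂ = (+0.1986)(+0.1283) = +0.0255.

m = +0.0255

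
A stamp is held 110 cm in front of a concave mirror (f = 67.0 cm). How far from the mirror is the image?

Mirror equation: 1/v = 1/f − 1/u = 1/(67.00) − 1/(110) = 0.01493 − 0.009091 = 0.005834, so v = 171 cm.
The image is real, inverted and enlarged, in front of the mirror.

171 cm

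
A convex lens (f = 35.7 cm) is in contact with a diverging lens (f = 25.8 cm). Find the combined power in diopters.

P₁ = 1/f₁ = 1/(0.357 m) = +2.801 D; P₂ = 1/f₂ = 1/(-0.258 m) = -3.876 D.
For thin lenses in contact, P = P₁ + P₂ = (+2.801) + (-3.876) = -1.07 D.

P = -1.07 D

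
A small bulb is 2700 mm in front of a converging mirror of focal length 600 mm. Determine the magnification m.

1/d_i = 1/f − 1/d_o = 1/(600.0) − 1/(2700) = 0.001296, so d_i = 771.4 mm.
m = −d_i/d_o = −(771.4)/(2700) = -0.286.
The image is real, inverted and reduced, in front of the mirror.

m = -0.286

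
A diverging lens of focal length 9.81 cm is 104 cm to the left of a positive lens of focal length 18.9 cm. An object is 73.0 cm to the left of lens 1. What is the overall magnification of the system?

m = -0.0239

f₁ = −9.81 cm (diverging).
Lens 1: 1/d_i1 = 1/(-9.81) − 1/(73.0) = -0.1156, so d_i1 = -8.648 cm; m₁ = −d_i1/d_o1 = +0.1185.
d_o2 = 104 − (-8.648) = 112.6 cm.
Lens 2: 1/d_i2 = 1/(18.9) − 1/(112.6) = 0.04403, so d_i2 = 22.71 cm; m₂ = −d_i2/d_o2 = -0.2017.
m = m₁·m₂ = (+0.1185)(-0.2017) = -0.0239.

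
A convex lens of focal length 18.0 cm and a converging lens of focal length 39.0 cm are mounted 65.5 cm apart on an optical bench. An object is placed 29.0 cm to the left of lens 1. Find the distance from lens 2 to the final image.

Lens 1: 1/d_i1 = 1/f₁ − 1/d_o1 = 1/(18.0) − 1/(29.0) = 0.02107, so d_i1 = 47.45 cm.
The intermediate image is 47.45 cm to the right of lens 1, which is 65.5 − (47.45) = 18.05 cm to the left of lens 2, so d_o2 = +18.05 cm.
Lens 2: 1/d_i2 = 1/f₂ − 1/d_o2 = 1/(39.0) − 1/(18.05) = -0.02976, so d_i2 = -33.6 cm.
The final image is virtual, 33.6 cm to the left of lens 2 (overall magnification ≈ -3.0).

33.6 cm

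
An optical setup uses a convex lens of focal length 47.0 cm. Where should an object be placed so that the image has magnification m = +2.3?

26.6 cm

m = −d_i/d_o ⇒ d_i = −m·d_o.
1/f = 1/d_o + 1/d_i = 1/d_o − 1/(m·d_o) = (1 − 1/m)/d_o, so d_o = f(1 − 1/m) = (47.00)(1 − 1/(+2.3)) = 26.6 cm.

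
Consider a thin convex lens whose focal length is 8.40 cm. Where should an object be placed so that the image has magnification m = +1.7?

3.46 cm

m = −d_i/d_o ⇒ d_i = −m·d_o.
1/f = 1/d_o + 1/d_i = 1/d_o − 1/(m·d_o) = (1 − 1/m)/d_o, so d_o = f(1 − 1/m) = (8.400)(1 − 1/(+1.7)) = 3.46 cm.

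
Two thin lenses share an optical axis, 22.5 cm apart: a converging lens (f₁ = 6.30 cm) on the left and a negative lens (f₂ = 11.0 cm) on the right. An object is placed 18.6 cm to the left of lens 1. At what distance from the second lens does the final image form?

5.95 cm

Lens 1: 1/d_i1 = 1/f₁ − 1/d_o1 = 1/(6.30) − 1/(18.6) = 0.1050, so d_i1 = 9.527 cm.
The intermediate image is 9.527 cm to the right of lens 1, which is 22.5 − (9.527) = 12.97 cm to the left of lens 2, so d_o2 = +12.97 cm.
Lens 2 is diverging, so f₂ = −11.0 cm.
Lens 2: 1/d_i2 = 1/f₂ − 1/d_o2 = 1/(-11.0) − 1/(12.97) = -0.1680, so d_i2 = -5.95 cm.
The final image is virtual, 5.95 cm to the left of lens 2 (overall magnification ≈ -0.24).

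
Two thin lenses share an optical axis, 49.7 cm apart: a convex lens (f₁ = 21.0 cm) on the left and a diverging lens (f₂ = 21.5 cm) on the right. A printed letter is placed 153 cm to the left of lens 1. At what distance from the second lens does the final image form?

11.6 cm

Lens 1: 1/d_i1 = 1/f₁ − 1/d_o1 = 1/(21.0) − 1/(153) = 0.04108, so d_i1 = 24.34 cm.
The intermediate image is 24.34 cm to the right of lens 1, which is 49.7 − (24.34) = 25.36 cm to the left of lens 2, so d_o2 = +25.36 cm.
Lens 2 is diverging, so f₂ = −21.5 cm.
Lens 2: 1/d_i2 = 1/f₂ − 1/d_o2 = 1/(-21.5) − 1/(25.36) = -0.08594, so d_i2 = -11.6 cm.
The final image is virtual, 11.6 cm to the left of lens 2 (overall magnification ≈ -0.073).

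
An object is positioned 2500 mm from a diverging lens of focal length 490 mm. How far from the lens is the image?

410 mm

For a diverging lens, f = -490 mm.
Lens equation: 1/s_i = 1/f − 1/s_o = 1/(-490.0) − 1/(2500) = -0.002041 − 0.0004000 = -0.002441, so s_i = -410 mm.
The image is virtual, upright and reduced, on the same side as the object.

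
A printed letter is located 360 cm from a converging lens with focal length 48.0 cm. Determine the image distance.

55.4 cm

Thin-lens equation: 1/s_i = 1/f − 1/s_o = 1/(48.00) − 1/(360) = 0.02083 − 0.002778 = 0.01806, so s_i = 55.4 cm.
The image is real, inverted and reduced, on the far side of the lens.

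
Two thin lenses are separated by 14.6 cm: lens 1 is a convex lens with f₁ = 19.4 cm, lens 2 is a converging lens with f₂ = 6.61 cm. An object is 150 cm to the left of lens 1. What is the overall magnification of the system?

m = -0.0687

Lens 1: 1/d_i1 = 1/(19.4) − 1/(150) = 0.04488, so d_i1 = 22.28 cm; m₁ = −d_i1/d_o1 = -0.1485.
d_o2 = 14.6 − (22.28) = -7.680 cm (virtual object).
Lens 2: 1/d_i2 = 1/(6.61) − 1/(-7.680) = 0.2815, so d_i2 = 3.552 cm; m₂ = −d_i2/d_o2 = +0.4626.
m = m₁·m₂ = (-0.1485)(+0.4626) = -0.0687.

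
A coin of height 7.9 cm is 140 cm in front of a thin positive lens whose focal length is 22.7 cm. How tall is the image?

1.53 cm

1/d_i = 1/f − 1/d_o = 1/(22.70) − 1/(140) = 0.03691, so d_i = 27.09 cm.
m = −d_i/d_o = -0.1935.
|h_i| = |m|·h_o = 0.1935 × 7.9 = 1.53 cm. The image is real, inverted and reduced, on the far side of the lens.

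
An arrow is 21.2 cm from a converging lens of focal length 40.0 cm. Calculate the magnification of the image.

1/d_i = 1/f − 1/d_o = 1/(40.00) − 1/(21.2) = -0.02217, so d_i = -45.11 cm.
m = −d_i/d_o = −(-45.11)/(21.2) = +2.13.
The image is virtual, upright and enlarged, on the same side as the object.

m = +2.13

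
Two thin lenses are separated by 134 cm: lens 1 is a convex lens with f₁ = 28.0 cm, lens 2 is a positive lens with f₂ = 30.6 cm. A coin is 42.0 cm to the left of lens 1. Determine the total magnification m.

m = +3.15

Lens 1: 1/d_i1 = 1/(28.0) − 1/(42.0) = 0.01190, so d_i1 = 84.00 cm; m₁ = −d_i1/d_o1 = -2.000.
d_o2 = 134 − (84.00) = 50.00 cm.
Lens 2: 1/d_i2 = 1/(30.6) − 1/(50.00) = 0.01268, so d_i2 = 78.87 cm; m₂ = −d_i2/d_o2 = -1.577.
m = m₁·m₂ = (-2.000)(-1.577) = +3.15.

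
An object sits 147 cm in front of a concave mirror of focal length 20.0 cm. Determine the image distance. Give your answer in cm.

Mirror equation: 1/s_i = 1/f − 1/s_o = 1/(20.00) − 1/(147) = 0.05000 − 0.006803 = 0.04320, so s_i = 23.1 cm.
The image is real, inverted and reduced, in front of the mirror.

23.1 cm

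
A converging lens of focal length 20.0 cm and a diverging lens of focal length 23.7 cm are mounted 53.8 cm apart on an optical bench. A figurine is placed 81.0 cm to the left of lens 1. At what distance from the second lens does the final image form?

12.7 cm

Lens 1: 1/d_i1 = 1/f₁ − 1/d_o1 = 1/(20.0) − 1/(81.0) = 0.03765, so d_i1 = 26.56 cm.
The intermediate image is 26.56 cm to the right of lens 1, which is 53.8 − (26.56) = 27.24 cm to the left of lens 2, so d_o2 = +27.24 cm.
Lens 2 is diverging, so f₂ = −23.7 cm.
Lens 2: 1/d_i2 = 1/f₂ − 1/d_o2 = 1/(-23.7) − 1/(27.24) = -0.07890, so d_i2 = -12.7 cm.
The final image is virtual, 12.7 cm to the left of lens 2 (overall magnification ≈ -0.15).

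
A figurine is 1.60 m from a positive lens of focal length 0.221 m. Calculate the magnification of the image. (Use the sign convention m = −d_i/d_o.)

1/d_i = 1/f − 1/d_o = 1/(0.2210) − 1/(1.60) = 3.900, so d_i = 0.2564 m.
m = −d_i/d_o = −(0.2564)/(1.60) = -0.160.
The image is real, inverted and reduced, on the far side of the lens.

m = -0.160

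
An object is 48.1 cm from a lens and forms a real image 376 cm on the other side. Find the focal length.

f = 42.6 cm (converging)

Real image ⇒ d_i = +376 cm.
1/f = 1/d_o + 1/d_i = 1/(48.1) + 1/(376) = 0.02345, so f = 42.6 cm.
Since f is positive, the lens is converging.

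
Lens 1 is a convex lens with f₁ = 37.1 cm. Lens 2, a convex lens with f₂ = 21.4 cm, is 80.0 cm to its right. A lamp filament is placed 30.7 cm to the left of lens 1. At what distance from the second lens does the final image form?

Lens 1: 1/d_i1 = 1/f₁ − 1/d_o1 = 1/(37.1) − 1/(30.7) = -0.005619, so d_i1 = -178.0 cm.
The intermediate image is 178.0 cm to the left of lens 1 (virtual), which is 80.0 − (-178.0) = 258.0 cm to the left of lens 2, so d_o2 = +258.0 cm.
Lens 2: 1/d_i2 = 1/f₂ − 1/d_o2 = 1/(21.4) − 1/(258.0) = 0.04285, so d_i2 = 23.3 cm.
The final image is real, 23.3 cm to the right of lens 2 (overall magnification ≈ -0.52).

23.3 cm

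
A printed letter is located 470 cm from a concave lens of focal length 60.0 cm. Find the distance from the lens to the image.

53.2 cm

For a concave lens, f = -60.0 cm.
Thin-lens equation: 1/q = 1/f − 1/p = 1/(-60.00) − 1/(470) = -0.01667 − 0.002128 = -0.01879, so q = -53.2 cm.
The image is virtual, upright and reduced, on the same side as the object.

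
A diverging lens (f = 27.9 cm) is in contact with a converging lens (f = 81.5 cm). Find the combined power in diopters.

P₁ = 1/f₁ = 1/(-0.279 m) = -3.584 D; P₂ = 1/f₂ = 1/(0.815 m) = +1.227 D.
For thin lenses in contact, P = P₁ + P₂ = (-3.584) + (+1.227) = -2.36 D.

P = -2.36 D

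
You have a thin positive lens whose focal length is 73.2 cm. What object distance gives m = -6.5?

m = −d_i/d_o ⇒ d_i = −m·d_o.
1/f = 1/d_o + 1/d_i = 1/d_o − 1/(m·d_o) = (1 − 1/m)/d_o, so d_o = f(1 − 1/m) = (73.20)(1 − 1/(-6.5)) = 84.5 cm.

84.5 cm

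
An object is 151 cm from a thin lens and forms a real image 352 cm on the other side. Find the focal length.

f = 106 cm (converging)

Real image ⇒ d_i = +352 cm.
1/f = 1/d_o + 1/d_i = 1/(151) + 1/(352) = 0.009463, so f = 106 cm.
Since f is positive, the thin lens is converging.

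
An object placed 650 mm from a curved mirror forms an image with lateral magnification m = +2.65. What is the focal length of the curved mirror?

m = −d_i/d_o ⇒ d_i = −m·d_o = −(+2.65)·(650) = -1722 mm.
1/f = 1/d_o + 1/d_i = 1/(650) + 1/(-1722) = 0.0009577, so f = 1040 mm.
Since f is positive, the curved mirror is concave.

f = 1040 mm (concave)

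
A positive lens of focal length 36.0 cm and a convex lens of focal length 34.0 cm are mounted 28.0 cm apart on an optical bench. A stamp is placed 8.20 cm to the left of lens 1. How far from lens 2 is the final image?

284 cm

Lens 1: 1/d_i1 = 1/f₁ − 1/d_o1 = 1/(36.0) − 1/(8.20) = -0.09417, so d_i1 = -10.62 cm.
The intermediate image is 10.62 cm to the left of lens 1 (virtual), which is 28.0 − (-10.62) = 38.62 cm to the left of lens 2, so d_o2 = +38.62 cm.
Lens 2: 1/d_i2 = 1/f₂ − 1/d_o2 = 1/(34.0) − 1/(38.62) = 0.003518, so d_i2 = 284 cm.
The final image is real, 284 cm to the right of lens 2 (overall magnification ≈ -9.5).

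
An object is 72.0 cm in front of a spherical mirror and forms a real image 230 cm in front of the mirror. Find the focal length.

Real image ⇒ d_i = +230 cm.
1/f = 1/d_o + 1/d_i = 1/(72.0) + 1/(230) = 0.01824, so f = 54.8 cm.
Since f is positive, the spherical mirror is concave.

f = 54.8 cm (concave)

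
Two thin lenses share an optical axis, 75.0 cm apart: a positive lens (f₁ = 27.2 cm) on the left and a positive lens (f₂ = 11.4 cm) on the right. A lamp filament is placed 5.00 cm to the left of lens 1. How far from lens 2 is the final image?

Lens 1: 1/d_i1 = 1/f₁ − 1/d_o1 = 1/(27.2) − 1/(5.00) = -0.1632, so d_i1 = -6.126 cm.
The intermediate image is 6.126 cm to the left of lens 1 (virtual), which is 75.0 − (-6.126) = 81.13 cm to the left of lens 2, so d_o2 = +81.13 cm.
Lens 2: 1/d_i2 = 1/f₂ − 1/d_o2 = 1/(11.4) − 1/(81.13) = 0.07539, so d_i2 = 13.3 cm.
The final image is real, 13.3 cm to the right of lens 2 (overall magnification ≈ -0.20).

13.3 cm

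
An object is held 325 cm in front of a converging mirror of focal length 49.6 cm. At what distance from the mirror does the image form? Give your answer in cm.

Mirror equation: 1/s_i = 1/f − 1/s_o = 1/(49.60) − 1/(325) = 0.02016 − 0.003077 = 0.01708, so s_i = 58.5 cm.
The image is real, inverted and reduced, in front of the mirror.

58.5 cm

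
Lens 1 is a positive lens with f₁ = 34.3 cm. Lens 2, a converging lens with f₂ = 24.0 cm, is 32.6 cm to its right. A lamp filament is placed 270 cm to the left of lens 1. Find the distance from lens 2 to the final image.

5.23 cm

Lens 1: 1/d_i1 = 1/f₁ − 1/d_o1 = 1/(34.3) − 1/(270) = 0.02545, so d_i1 = 39.29 cm.
The intermediate image is 39.29 cm to the right of lens 1, which lies 6.690 cm to the right of lens 2 — a virtual object — so d_o2 = −6.690 cm.
Lens 2: 1/d_i2 = 1/f₂ − 1/d_o2 = 1/(24.0) − 1/(-6.690) = 0.1911, so d_i2 = 5.23 cm.
The final image is real, 5.23 cm to the right of lens 2 (overall magnification ≈ -0.11).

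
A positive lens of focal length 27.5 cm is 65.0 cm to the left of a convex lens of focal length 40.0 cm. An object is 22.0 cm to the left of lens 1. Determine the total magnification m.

m = -1.48

Lens 1: 1/d_i1 = 1/(27.5) − 1/(22.0) = -0.009091, so d_i1 = -110.0 cm; m₁ = −d_i1/d_o1 = +5.000.
d_o2 = 65.0 − (-110.0) = 175.0 cm.
Lens 2: 1/d_i2 = 1/(40.0) − 1/(175.0) = 0.01929, so d_i2 = 51.85 cm; m₂ = −d_i2/d_o2 = -0.2963.
m = m₁·m₂ = (+5.000)(-0.2963) = -1.48.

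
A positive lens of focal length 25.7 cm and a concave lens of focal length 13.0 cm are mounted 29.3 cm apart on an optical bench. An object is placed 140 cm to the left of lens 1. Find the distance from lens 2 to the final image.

Lens 1: 1/d_i1 = 1/f₁ − 1/d_o1 = 1/(25.7) − 1/(140) = 0.03177, so d_i1 = 31.48 cm.
The intermediate image is 31.48 cm to the right of lens 1, which lies 2.180 cm to the right of lens 2 — a virtual object — so d_o2 = −2.180 cm.
Lens 2 is diverging, so f₂ = −13.0 cm.
Lens 2: 1/d_i2 = 1/f₂ − 1/d_o2 = 1/(-13.0) − 1/(-2.180) = 0.3818, so d_i2 = 2.62 cm.
The final image is real, 2.62 cm to the right of lens 2 (overall magnification ≈ -0.27).

2.62 cm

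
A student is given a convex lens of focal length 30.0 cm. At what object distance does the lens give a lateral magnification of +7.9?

m = −d_i/d_o ⇒ d_i = −m·d_o.
1/f = 1/d_o + 1/d_i = 1/d_o − 1/(m·d_o) = (1 − 1/m)/d_o, so d_o = f(1 − 1/m) = (30.00)(1 − 1/(+7.9)) = 26.2 cm.

26.2 cm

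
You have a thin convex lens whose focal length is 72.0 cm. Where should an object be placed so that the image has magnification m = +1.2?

12.0 cm

m = −d_i/d_o ⇒ d_i = −m·d_o.
1/f = 1/d_o + 1/d_i = 1/d_o − 1/(m·d_o) = (1 − 1/m)/d_o, so d_o = f(1 − 1/m) = (72.00)(1 − 1/(+1.2)) = 12.0 cm.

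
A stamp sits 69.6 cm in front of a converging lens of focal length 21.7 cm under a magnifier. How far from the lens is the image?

Lens equation: 1/v = 1/f − 1/u = 1/(21.70) − 1/(69.6) = 0.04608 − 0.01437 = 0.03172, so v = 31.5 cm.
The image is real, inverted and reduced, on the far side of the lens.

31.5 cm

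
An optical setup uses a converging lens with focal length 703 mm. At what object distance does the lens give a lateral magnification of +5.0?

m = −d_i/d_o ⇒ d_i = −m·d_o.
1/f = 1/d_o + 1/d_i = 1/d_o − 1/(m·d_o) = (1 − 1/m)/d_o, so d_o = f(1 − 1/m) = (703.0)(1 − 1/(+5.0)) = 562 mm.

562 mm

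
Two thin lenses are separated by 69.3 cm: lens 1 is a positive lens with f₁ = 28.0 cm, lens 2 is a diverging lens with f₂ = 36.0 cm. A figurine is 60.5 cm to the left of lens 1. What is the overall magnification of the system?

m = -0.583

Lens 1: 1/d_i1 = 1/(28.0) − 1/(60.5) = 0.01919, so d_i1 = 52.12 cm; m₁ = −d_i1/d_o1 = -0.8615.
d_o2 = 69.3 − (52.12) = 17.18 cm.
f₂ = −36.0 cm (diverging).
Lens 2: 1/d_i2 = 1/(-36.0) − 1/(17.18) = -0.08598, so d_i2 = -11.63 cm; m₂ = −d_i2/d_o2 = +0.6769.
m = m₁·m₂ = (-0.8615)(+0.6769) = -0.583.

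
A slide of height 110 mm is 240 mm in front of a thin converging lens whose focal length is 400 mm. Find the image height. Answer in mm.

275 mm

1/d_i = 1/f − 1/d_o = 1/(400.0) − 1/(240) = -0.001667, so d_i = -600.0 mm.
m = −d_i/d_o = +2.500.
|h_i| = |m|·h_o = 2.500 × 110 = 275 mm. The image is virtual, upright and enlarged, on the same side as the object.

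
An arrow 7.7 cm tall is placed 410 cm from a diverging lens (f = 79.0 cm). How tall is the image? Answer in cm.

1.24 cm

For a diverging lens, f = -79.0 cm.
1/d_i = 1/f − 1/d_o = 1/(-79.00) − 1/(410) = -0.01510, so d_i = -66.24 cm.
m = −d_i/d_o = +0.1616.
|h_i| = |m|·h_o = 0.1616 × 7.7 = 1.24 cm. The image is virtual, upright and reduced, on the same side as the object.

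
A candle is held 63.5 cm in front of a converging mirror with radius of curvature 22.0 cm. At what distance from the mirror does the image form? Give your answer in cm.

f = R/2 = 22.0/2 = 11.00 cm.
Mirror equation: 1/d_i = 1/f − 1/d_o = 1/(11.00) − 1/(63.5) = 0.09091 − 0.01575 = 0.07516, so d_i = 13.3 cm.
The image is real, inverted and reduced, in front of the mirror.

13.3 cm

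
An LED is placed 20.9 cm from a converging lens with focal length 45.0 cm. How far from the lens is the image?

Lens equation: 1/d_i = 1/f − 1/d_o = 1/(45.00) − 1/(20.9) = 0.02222 − 0.04785 = -0.02562, so d_i = -39.0 cm.
The image is virtual, upright and enlarged, on the same side as the object.

39.0 cm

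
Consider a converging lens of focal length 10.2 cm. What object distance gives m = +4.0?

m = −d_i/d_o ⇒ d_i = −m·d_o.
1/f = 1/d_o + 1/d_i = 1/d_o − 1/(m·d_o) = (1 − 1/m)/d_o, so d_o = f(1 − 1/m) = (10.20)(1 − 1/(+4.0)) = 7.65 cm.

7.65 cm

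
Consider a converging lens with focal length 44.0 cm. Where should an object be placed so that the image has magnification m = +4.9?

m = −d_i/d_o ⇒ d_i = −m·d_o.
1/f = 1/d_o + 1/d_i = 1/d_o − 1/(m·d_o) = (1 − 1/m)/d_o, so d_o = f(1 − 1/m) = (44.00)(1 − 1/(+4.9)) = 35.0 cm.

35.0 cm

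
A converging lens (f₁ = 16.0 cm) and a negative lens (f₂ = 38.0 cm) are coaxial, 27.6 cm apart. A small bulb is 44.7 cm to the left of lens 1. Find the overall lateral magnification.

m = -0.521

Lens 1: 1/d_i1 = 1/(16.0) − 1/(44.7) = 0.04013, so d_i1 = 24.92 cm; m₁ = −d_i1/d_o1 = -0.5575.
d_o2 = 27.6 − (24.92) = 2.680 cm.
f₂ = −38.0 cm (diverging).
Lens 2: 1/d_i2 = 1/(-38.0) − 1/(2.680) = -0.3995, so d_i2 = -2.503 cm; m₂ = −d_i2/d_o2 = +0.9341.
m = m₁·m₂ = (-0.5575)(+0.9341) = -0.521.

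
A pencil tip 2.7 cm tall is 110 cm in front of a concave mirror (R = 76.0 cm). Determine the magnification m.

m = -0.528

f = R/2 = 76.0/2 = 38.00 cm.
1/d_i = 1/f − 1/d_o = 1/(38.00) − 1/(110) = 0.01722, so d_i = 58.06 cm.
m = −d_i/d_o = −(58.06)/(110) = -0.528.
The image is real, inverted and reduced, in front of the mirror.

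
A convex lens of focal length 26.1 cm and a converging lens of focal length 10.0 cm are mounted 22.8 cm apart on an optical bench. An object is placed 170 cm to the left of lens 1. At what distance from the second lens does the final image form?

4.45 cm

Lens 1: 1/d_i1 = 1/f₁ − 1/d_o1 = 1/(26.1) − 1/(170) = 0.03243, so d_i1 = 30.83 cm.
The intermediate image is 30.83 cm to the right of lens 1, which lies 8.030 cm to the right of lens 2 — a virtual object — so d_o2 = −8.030 cm.
Lens 2: 1/d_i2 = 1/f₂ − 1/d_o2 = 1/(10.0) − 1/(-8.030) = 0.2245, so d_i2 = 4.45 cm.
The final image is real, 4.45 cm to the right of lens 2 (overall magnification ≈ -0.10).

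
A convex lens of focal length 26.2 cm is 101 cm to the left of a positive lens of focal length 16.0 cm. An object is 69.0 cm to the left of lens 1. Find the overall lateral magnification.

Lens 1: 1/d_i1 = 1/(26.2) − 1/(69.0) = 0.02368, so d_i1 = 42.24 cm; m₁ = −d_i1/d_o1 = -0.6122.
d_o2 = 101 − (42.24) = 58.76 cm.
Lens 2: 1/d_i2 = 1/(16.0) − 1/(58.76) = 0.04548, so d_i2 = 21.99 cm; m₂ = −d_i2/d_o2 = -0.3742.
m = m₁·m₂ = (-0.6122)(-0.3742) = +0.229.

m = +0.229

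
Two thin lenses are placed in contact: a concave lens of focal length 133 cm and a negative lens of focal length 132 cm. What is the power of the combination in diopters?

P = -1.51 D

P₁ = 1/f₁ = 1/(-1.33 m) = -0.7519 D; P₂ = 1/f₂ = 1/(-1.32 m) = -0.7576 D.
For thin lenses in contact, P = P₁ + P₂ = (-0.7519) + (-0.7576) = -1.51 D.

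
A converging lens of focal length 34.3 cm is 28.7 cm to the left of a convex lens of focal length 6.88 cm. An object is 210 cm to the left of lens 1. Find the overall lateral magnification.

Lens 1: 1/d_i1 = 1/(34.3) − 1/(210) = 0.02439, so d_i1 = 41.00 cm; m₁ = −d_i1/d_o1 = -0.1952.
d_o2 = 28.7 − (41.00) = -12.30 cm (virtual object).
Lens 2: 1/d_i2 = 1/(6.88) − 1/(-12.30) = 0.2266, so d_i2 = 4.412 cm; m₂ = −d_i2/d_o2 = +0.3587.
m = m₁·m₂ = (-0.1952)(+0.3587) = -0.0700.

m = -0.0700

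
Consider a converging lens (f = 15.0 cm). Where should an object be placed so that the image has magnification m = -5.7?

m = −d_i/d_o ⇒ d_i = −m·d_o.
1/f = 1/d_o + 1/d_i = 1/d_o − 1/(m·d_o) = (1 − 1/m)/d_o, so d_o = f(1 − 1/m) = (15.00)(1 − 1/(-5.7)) = 17.6 cm.

17.6 cm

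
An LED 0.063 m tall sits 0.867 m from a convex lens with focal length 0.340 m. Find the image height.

0.0406 m

1/d_i = 1/f − 1/d_o = 1/(0.3400) − 1/(0.867) = 1.788, so d_i = 0.5594 m.
m = −d_i/d_o = -0.6452.
|h_i| = |m|·h_o = 0.6452 × 0.063 = 0.0406 m. The image is real, inverted and reduced, on the far side of the lens.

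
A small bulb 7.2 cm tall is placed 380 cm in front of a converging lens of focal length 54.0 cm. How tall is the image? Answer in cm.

1.19 cm

1/d_i = 1/f − 1/d_o = 1/(54.00) − 1/(380) = 0.01589, so d_i = 62.94 cm.
m = −d_i/d_o = -0.1656.
|h_i| = |m|·h_o = 0.1656 × 7.2 = 1.19 cm. The image is real, inverted and reduced, on the far side of the lens.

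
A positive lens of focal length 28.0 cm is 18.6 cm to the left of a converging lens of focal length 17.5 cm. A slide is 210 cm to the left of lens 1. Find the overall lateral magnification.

m = -0.0863

Lens 1: 1/d_i1 = 1/(28.0) − 1/(210) = 0.03095, so d_i1 = 32.31 cm; m₁ = −d_i1/d_o1 = -0.1539.
d_o2 = 18.6 − (32.31) = -13.71 cm (virtual object).
Lens 2: 1/d_i2 = 1/(17.5) − 1/(-13.71) = 0.1301, so d_i2 = 7.687 cm; m₂ = −d_i2/d_o2 = +0.5607.
m = m₁·m₂ = (-0.1539)(+0.5607) = -0.0863.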